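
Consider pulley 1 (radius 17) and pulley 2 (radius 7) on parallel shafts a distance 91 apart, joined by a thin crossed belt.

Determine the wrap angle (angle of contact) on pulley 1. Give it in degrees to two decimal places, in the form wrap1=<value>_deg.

crossed belt: β = asin((r1+r2)/C) = asin(24/91) = 15.2919°
wrap1 = wrap2 = π + 2β = 210.5837°

wrap1=210.58_deg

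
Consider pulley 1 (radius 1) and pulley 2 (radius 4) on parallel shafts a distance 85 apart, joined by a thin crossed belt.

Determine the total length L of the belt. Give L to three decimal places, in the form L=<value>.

L=186.002

crossed belt: β = asin((r1+r2)/C) = asin(5/85) = 3.3723°
wrap1 = wrap2 = π + 2β = 186.7446°
tangent length = C·cosβ = 84.8528
L = (r1+r2)·wrap + 2·C·cosβ = 5·3.2593 + 2·84.8528 = 186.0022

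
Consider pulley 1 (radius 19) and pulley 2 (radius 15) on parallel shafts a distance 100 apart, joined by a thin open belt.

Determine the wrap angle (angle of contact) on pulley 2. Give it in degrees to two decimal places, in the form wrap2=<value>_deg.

wrap2=175.42_deg

open belt: β = asin((r2−r1)/C) = asin(-4/100) = -2.2924°
wrap1 = π − 2β = 184.5849°
wrap2 = π + 2β = 175.4151°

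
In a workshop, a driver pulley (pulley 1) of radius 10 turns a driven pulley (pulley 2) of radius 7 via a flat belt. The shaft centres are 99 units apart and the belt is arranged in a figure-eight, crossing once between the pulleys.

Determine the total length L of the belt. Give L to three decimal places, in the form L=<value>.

L=254.334

crossed belt: β = asin((r1+r2)/C) = asin(17/99) = 9.8877°
wrap1 = wrap2 = π + 2β = 199.7753°
tangent length = C·cosβ = 97.5295
L = (r1+r2)·wrap + 2·C·cosβ = 17·3.4867 + 2·97.5295 = 254.3335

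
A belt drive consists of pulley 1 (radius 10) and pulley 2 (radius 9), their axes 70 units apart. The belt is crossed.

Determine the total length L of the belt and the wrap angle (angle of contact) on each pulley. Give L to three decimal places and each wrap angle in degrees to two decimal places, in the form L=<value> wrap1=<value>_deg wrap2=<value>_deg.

L=204.880 wrap1=211.50_deg wrap2=211.50_deg

crossed belt: β = asin((r1+r2)/C) = asin(19/70) = 15.7493°
wrap1 = wrap2 = π + 2β = 211.4986°
tangent length = C·cosβ = 67.3721
L = (r1+r2)·wrap + 2·C·cosβ = 19·3.6913 + 2·67.3721 = 204.8798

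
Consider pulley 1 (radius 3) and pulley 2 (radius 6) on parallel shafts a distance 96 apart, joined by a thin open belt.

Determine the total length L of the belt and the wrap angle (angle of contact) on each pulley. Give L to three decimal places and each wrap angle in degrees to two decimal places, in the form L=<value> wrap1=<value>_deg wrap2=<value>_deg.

open belt: β = asin((r2−r1)/C) = asin(3/96) = 1.7908°
wrap1 = π − 2β = 176.4184°
wrap2 = π + 2β = 183.5816°
tangent length = C·cosβ = 95.9531
L = r1·wrap1 + r2·wrap2 + 2·C·cosβ = 3·3.0791 + 6·3.2041 + 2·95.9531 = 220.3681

L=220.368 wrap1=176.42_deg wrap2=183.58_deg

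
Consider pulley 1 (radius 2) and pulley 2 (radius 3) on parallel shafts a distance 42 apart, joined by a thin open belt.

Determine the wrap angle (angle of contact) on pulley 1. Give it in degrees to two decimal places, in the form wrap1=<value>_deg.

wrap1=177.27_deg

open belt: β = asin((r2−r1)/C) = asin(1/42) = 1.3643°
wrap1 = π − 2β = 177.2714°
wrap2 = π + 2β = 182.7286°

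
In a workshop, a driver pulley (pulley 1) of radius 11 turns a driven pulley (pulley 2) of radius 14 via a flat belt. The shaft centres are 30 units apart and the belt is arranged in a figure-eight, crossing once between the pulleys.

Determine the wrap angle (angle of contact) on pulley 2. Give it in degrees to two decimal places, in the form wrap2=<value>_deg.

wrap2=292.89_deg

crossed belt: β = asin((r1+r2)/C) = asin(25/30) = 56.4427°
wrap1 = wrap2 = π + 2β = 292.8854°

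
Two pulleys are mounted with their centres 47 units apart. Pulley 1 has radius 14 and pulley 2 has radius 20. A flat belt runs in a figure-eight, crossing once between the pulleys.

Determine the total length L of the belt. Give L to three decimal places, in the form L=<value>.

L=226.707

crossed belt: β = asin((r1+r2)/C) = asin(34/47) = 46.3363°
wrap1 = wrap2 = π + 2β = 272.6725°
tangent length = C·cosβ = 32.4500
L = (r1+r2)·wrap + 2·C·cosβ = 34·4.7590 + 2·32.4500 = 226.7071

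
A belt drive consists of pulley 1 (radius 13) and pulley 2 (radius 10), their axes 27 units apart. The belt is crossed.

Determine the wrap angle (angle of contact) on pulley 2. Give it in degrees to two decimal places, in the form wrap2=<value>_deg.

crossed belt: β = asin((r1+r2)/C) = asin(23/27) = 58.4137°
wrap1 = wrap2 = π + 2β = 296.8273°

wrap2=296.83_deg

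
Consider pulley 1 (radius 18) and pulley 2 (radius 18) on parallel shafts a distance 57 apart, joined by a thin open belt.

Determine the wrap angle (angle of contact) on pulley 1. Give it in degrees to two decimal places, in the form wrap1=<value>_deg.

open belt: β = asin((r2−r1)/C) = asin(0/57) = 0.0000°
wrap1 = π − 2β = 180.0000°
wrap2 = π + 2β = 180.0000°

wrap1=180.00_deg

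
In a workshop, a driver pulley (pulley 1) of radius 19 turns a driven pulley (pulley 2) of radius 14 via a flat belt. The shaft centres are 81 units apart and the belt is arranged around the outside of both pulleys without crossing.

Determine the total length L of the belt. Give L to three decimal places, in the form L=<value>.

open belt: β = asin((r2−r1)/C) = asin(-5/81) = -3.5390°
wrap1 = π − 2β = 187.0781°
wrap2 = π + 2β = 172.9219°
tangent length = C·cosβ = 80.8455
L = r1·wrap1 + r2·wrap2 + 2·C·cosβ = 19·3.2651 + 14·3.0181 + 2·80.8455 = 265.9813

L=265.981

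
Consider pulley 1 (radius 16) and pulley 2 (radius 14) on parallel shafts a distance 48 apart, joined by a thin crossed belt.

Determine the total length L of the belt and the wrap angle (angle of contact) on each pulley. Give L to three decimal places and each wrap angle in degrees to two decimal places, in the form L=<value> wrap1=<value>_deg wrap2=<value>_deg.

crossed belt: β = asin((r1+r2)/C) = asin(30/48) = 38.6822°
wrap1 = wrap2 = π + 2β = 257.3644°
tangent length = C·cosβ = 37.4700
L = (r1+r2)·wrap + 2·C·cosβ = 30·4.4919 + 2·37.4700 = 209.6956

L=209.696 wrap1=257.36_deg wrap2=257.36_deg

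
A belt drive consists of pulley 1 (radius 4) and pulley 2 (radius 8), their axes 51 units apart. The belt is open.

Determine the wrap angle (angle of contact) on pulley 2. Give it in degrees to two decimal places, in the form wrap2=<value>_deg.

wrap2=189.00_deg

open belt: β = asin((r2−r1)/C) = asin(4/51) = 4.4984°
wrap1 = π − 2β = 171.0032°
wrap2 = π + 2β = 188.9968°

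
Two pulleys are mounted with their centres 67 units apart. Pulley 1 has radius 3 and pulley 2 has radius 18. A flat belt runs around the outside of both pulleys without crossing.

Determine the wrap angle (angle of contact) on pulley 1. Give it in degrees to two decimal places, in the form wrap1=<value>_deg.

wrap1=154.13_deg

open belt: β = asin((r2−r1)/C) = asin(15/67) = 12.9371°
wrap1 = π − 2β = 154.1259°
wrap2 = π + 2β = 205.8741°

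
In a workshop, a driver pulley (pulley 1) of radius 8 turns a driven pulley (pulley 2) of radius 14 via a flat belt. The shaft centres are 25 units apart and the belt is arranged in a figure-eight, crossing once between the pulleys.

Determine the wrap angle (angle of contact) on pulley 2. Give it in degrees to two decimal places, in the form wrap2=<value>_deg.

wrap2=303.28_deg

crossed belt: β = asin((r1+r2)/C) = asin(22/25) = 61.6424°
wrap1 = wrap2 = π + 2β = 303.2847°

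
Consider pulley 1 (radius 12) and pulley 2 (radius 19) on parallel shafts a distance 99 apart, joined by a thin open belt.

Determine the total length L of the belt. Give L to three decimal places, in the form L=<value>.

open belt: β = asin((r2−r1)/C) = asin(7/99) = 4.0546°
wrap1 = π − 2β = 171.8908°
wrap2 = π + 2β = 188.1092°
tangent length = C·cosβ = 98.7522
L = r1·wrap1 + r2·wrap2 + 2·C·cosβ = 12·3.0001 + 19·3.2831 + 2·98.7522 = 295.8845

L=295.885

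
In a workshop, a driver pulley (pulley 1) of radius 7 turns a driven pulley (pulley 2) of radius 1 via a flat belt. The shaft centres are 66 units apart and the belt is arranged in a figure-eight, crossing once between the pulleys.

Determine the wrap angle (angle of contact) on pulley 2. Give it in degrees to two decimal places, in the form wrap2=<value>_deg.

crossed belt: β = asin((r1+r2)/C) = asin(8/66) = 6.9621°
wrap1 = wrap2 = π + 2β = 193.9241°

wrap2=193.92_deg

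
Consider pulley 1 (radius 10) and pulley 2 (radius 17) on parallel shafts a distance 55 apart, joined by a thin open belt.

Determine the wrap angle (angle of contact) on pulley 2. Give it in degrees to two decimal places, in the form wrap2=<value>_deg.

wrap2=194.62_deg

open belt: β = asin((r2−r1)/C) = asin(7/55) = 7.3120°
wrap1 = π − 2β = 165.3760°
wrap2 = π + 2β = 194.6240°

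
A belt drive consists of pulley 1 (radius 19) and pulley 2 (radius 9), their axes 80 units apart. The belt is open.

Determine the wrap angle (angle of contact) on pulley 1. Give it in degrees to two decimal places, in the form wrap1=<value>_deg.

wrap1=194.36_deg

open belt: β = asin((r2−r1)/C) = asin(-10/80) = -7.1808°
wrap1 = π − 2β = 194.3615°
wrap2 = π + 2β = 165.6385°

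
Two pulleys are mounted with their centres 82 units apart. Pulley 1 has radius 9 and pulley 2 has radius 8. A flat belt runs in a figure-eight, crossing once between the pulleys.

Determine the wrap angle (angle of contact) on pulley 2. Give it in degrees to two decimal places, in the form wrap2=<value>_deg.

crossed belt: β = asin((r1+r2)/C) = asin(17/82) = 11.9652°
wrap1 = wrap2 = π + 2β = 203.9303°

wrap2=203.93_deg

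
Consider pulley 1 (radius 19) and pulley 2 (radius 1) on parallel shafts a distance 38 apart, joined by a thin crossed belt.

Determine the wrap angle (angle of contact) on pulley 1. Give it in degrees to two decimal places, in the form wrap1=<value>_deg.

crossed belt: β = asin((r1+r2)/C) = asin(20/38) = 31.7569°
wrap1 = wrap2 = π + 2β = 243.5137°

wrap1=243.51_deg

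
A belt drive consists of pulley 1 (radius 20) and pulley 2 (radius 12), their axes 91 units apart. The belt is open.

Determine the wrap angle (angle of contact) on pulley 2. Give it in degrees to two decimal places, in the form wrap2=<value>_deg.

open belt: β = asin((r2−r1)/C) = asin(-8/91) = -5.0435°
wrap1 = π − 2β = 190.0870°
wrap2 = π + 2β = 169.9130°

wrap2=169.91_deg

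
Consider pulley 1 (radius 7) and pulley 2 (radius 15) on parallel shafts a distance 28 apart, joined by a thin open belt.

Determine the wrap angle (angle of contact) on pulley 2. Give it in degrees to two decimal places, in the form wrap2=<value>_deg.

open belt: β = asin((r2−r1)/C) = asin(8/28) = 16.6015°
wrap1 = π − 2β = 146.7969°
wrap2 = π + 2β = 213.2031°

wrap2=213.20_deg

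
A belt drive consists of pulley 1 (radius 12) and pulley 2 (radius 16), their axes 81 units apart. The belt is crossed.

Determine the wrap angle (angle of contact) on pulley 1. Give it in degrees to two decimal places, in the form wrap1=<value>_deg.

wrap1=220.45_deg

crossed belt: β = asin((r1+r2)/C) = asin(28/81) = 20.2233°
wrap1 = wrap2 = π + 2β = 220.4465°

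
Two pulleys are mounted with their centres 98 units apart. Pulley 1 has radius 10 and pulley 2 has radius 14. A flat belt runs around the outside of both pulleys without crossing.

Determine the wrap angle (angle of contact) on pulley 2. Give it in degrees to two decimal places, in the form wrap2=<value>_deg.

open belt: β = asin((r2−r1)/C) = asin(4/98) = 2.3393°
wrap1 = π − 2β = 175.3215°
wrap2 = π + 2β = 184.6785°

wrap2=184.68_deg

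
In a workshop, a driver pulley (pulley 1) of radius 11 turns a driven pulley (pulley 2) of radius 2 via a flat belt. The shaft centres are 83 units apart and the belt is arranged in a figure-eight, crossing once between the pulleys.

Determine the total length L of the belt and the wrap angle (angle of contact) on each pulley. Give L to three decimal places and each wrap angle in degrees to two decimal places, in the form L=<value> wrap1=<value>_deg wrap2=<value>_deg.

crossed belt: β = asin((r1+r2)/C) = asin(13/83) = 9.0111°
wrap1 = wrap2 = π + 2β = 198.0223°
tangent length = C·cosβ = 81.9756
L = (r1+r2)·wrap + 2·C·cosβ = 13·3.4561 + 2·81.9756 = 208.8810

L=208.881 wrap1=198.02_deg wrap2=198.02_deg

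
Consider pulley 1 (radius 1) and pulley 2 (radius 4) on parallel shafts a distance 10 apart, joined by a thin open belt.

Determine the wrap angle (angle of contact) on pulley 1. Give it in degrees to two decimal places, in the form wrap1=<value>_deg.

open belt: β = asin((r2−r1)/C) = asin(3/10) = 17.4576°
wrap1 = π − 2β = 145.0848°
wrap2 = π + 2β = 214.9152°

wrap1=145.08_deg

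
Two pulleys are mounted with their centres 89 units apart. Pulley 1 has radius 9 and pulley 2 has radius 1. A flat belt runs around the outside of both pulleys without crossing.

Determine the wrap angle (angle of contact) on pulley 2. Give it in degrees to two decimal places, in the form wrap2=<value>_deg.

open belt: β = asin((r2−r1)/C) = asin(-8/89) = -5.1571°
wrap1 = π − 2β = 190.3143°
wrap2 = π + 2β = 169.6857°

wrap2=169.69_deg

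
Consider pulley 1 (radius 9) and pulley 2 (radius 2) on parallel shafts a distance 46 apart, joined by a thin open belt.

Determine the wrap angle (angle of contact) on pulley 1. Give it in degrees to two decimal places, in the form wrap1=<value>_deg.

wrap1=197.51_deg

open belt: β = asin((r2−r1)/C) = asin(-7/46) = -8.7529°
wrap1 = π − 2β = 197.5059°
wrap2 = π + 2β = 162.4941°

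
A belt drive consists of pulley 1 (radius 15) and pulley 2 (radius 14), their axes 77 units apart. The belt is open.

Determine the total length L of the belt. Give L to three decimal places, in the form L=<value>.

open belt: β = asin((r2−r1)/C) = asin(-1/77) = -0.7441°
wrap1 = π − 2β = 181.4882°
wrap2 = π + 2β = 178.5118°
tangent length = C·cosβ = 76.9935
L = r1·wrap1 + r2·wrap2 + 2·C·cosβ = 15·3.1676 + 14·3.1156 + 2·76.9935 = 245.1192

L=245.119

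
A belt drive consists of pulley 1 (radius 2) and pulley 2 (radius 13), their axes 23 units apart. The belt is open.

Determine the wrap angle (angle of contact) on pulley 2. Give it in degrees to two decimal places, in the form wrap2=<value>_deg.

open belt: β = asin((r2−r1)/C) = asin(11/23) = 28.5719°
wrap1 = π − 2β = 122.8562°
wrap2 = π + 2β = 237.1438°

wrap2=237.14_deg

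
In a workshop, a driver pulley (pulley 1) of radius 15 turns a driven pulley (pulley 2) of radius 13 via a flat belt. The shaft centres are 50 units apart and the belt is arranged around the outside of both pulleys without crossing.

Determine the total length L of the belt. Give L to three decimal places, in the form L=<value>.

L=188.045

open belt: β = asin((r2−r1)/C) = asin(-2/50) = -2.2924°
wrap1 = π − 2β = 184.5849°
wrap2 = π + 2β = 175.4151°
tangent length = C·cosβ = 49.9600
L = r1·wrap1 + r2·wrap2 + 2·C·cosβ = 15·3.2216 + 13·3.0616 + 2·49.9600 = 188.0446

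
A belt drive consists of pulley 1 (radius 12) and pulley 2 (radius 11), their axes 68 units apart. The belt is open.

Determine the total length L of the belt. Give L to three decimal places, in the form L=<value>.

L=208.271

open belt: β = asin((r2−r1)/C) = asin(-1/68) = -0.8426°
wrap1 = π − 2β = 181.6852°
wrap2 = π + 2β = 178.3148°
tangent length = C·cosβ = 67.9926
L = r1·wrap1 + r2·wrap2 + 2·C·cosβ = 12·3.1710 + 11·3.1122 + 2·67.9926 = 208.2713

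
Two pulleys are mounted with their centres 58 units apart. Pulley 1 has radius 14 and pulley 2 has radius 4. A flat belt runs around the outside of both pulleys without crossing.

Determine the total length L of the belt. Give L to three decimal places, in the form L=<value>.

open belt: β = asin((r2−r1)/C) = asin(-10/58) = -9.9282°
wrap1 = π − 2β = 199.8564°
wrap2 = π + 2β = 160.1436°
tangent length = C·cosβ = 57.1314
L = r1·wrap1 + r2·wrap2 + 2·C·cosβ = 14·3.4882 + 4·2.7950 + 2·57.1314 = 174.2771

L=174.277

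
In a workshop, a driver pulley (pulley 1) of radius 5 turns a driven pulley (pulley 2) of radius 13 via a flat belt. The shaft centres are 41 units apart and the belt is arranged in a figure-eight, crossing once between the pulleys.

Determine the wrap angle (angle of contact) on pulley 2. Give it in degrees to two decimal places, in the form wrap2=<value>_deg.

crossed belt: β = asin((r1+r2)/C) = asin(18/41) = 26.0416°
wrap1 = wrap2 = π + 2β = 232.0833°

wrap2=232.08_deg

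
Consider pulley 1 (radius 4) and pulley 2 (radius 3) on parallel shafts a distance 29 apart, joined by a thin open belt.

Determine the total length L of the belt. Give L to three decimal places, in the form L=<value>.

L=80.026

open belt: β = asin((r2−r1)/C) = asin(-1/29) = -1.9761°
wrap1 = π − 2β = 183.9522°
wrap2 = π + 2β = 176.0478°
tangent length = C·cosβ = 28.9828
L = r1·wrap1 + r2·wrap2 + 2·C·cosβ = 4·3.2106 + 3·3.0726 + 2·28.9828 = 80.0256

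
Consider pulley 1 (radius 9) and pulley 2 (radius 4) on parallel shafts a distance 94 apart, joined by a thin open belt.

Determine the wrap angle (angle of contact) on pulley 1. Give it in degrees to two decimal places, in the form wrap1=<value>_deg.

wrap1=186.10_deg

open belt: β = asin((r2−r1)/C) = asin(-5/94) = -3.0491°
wrap1 = π − 2β = 186.0982°
wrap2 = π + 2β = 173.9018°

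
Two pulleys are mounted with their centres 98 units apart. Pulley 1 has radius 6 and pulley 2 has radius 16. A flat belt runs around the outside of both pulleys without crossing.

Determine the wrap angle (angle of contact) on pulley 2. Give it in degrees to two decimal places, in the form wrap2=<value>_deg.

open belt: β = asin((r2−r1)/C) = asin(10/98) = 5.8567°
wrap1 = π − 2β = 168.2866°
wrap2 = π + 2β = 191.7134°

wrap2=191.71_deg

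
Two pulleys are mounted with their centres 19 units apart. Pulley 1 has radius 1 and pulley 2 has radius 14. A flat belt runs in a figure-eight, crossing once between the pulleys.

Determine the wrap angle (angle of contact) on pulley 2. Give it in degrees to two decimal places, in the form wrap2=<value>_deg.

crossed belt: β = asin((r1+r2)/C) = asin(15/19) = 52.1364°
wrap1 = wrap2 = π + 2β = 284.2727°

wrap2=284.27_deg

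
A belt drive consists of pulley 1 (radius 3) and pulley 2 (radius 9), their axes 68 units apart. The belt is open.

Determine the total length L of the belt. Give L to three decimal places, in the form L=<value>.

L=174.229

open belt: β = asin((r2−r1)/C) = asin(6/68) = 5.0621°
wrap1 = π − 2β = 169.8758°
wrap2 = π + 2β = 190.1242°
tangent length = C·cosβ = 67.7348
L = r1·wrap1 + r2·wrap2 + 2·C·cosβ = 3·2.9649 + 9·3.3183 + 2·67.7348 = 174.2289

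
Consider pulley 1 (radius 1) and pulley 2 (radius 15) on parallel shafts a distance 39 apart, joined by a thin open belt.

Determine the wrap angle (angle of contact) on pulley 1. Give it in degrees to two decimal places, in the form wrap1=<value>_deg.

wrap1=137.93_deg

open belt: β = asin((r2−r1)/C) = asin(14/39) = 21.0372°
wrap1 = π − 2β = 137.9256°
wrap2 = π + 2β = 222.0744°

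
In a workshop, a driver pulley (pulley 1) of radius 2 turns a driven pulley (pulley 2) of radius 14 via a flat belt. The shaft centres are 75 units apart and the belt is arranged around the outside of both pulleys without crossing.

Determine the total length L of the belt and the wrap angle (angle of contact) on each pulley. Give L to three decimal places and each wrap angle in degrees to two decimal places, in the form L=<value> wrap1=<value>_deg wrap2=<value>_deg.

L=202.190 wrap1=161.59_deg wrap2=198.41_deg

open belt: β = asin((r2−r1)/C) = asin(12/75) = 9.2069°
wrap1 = π − 2β = 161.5862°
wrap2 = π + 2β = 198.4138°
tangent length = C·cosβ = 74.0338
L = r1·wrap1 + r2·wrap2 + 2·C·cosβ = 2·2.8202 + 14·3.4630 + 2·74.0338 = 202.1896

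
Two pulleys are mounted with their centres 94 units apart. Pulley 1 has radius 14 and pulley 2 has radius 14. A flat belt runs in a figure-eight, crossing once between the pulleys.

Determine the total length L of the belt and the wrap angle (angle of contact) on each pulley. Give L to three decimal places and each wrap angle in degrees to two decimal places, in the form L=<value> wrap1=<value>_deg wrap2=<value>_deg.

L=284.368 wrap1=214.66_deg wrap2=214.66_deg

crossed belt: β = asin((r1+r2)/C) = asin(28/94) = 17.3299°
wrap1 = wrap2 = π + 2β = 214.6597°
tangent length = C·cosβ = 89.7329
L = (r1+r2)·wrap + 2·C·cosβ = 28·3.7465 + 2·89.7329 = 284.3684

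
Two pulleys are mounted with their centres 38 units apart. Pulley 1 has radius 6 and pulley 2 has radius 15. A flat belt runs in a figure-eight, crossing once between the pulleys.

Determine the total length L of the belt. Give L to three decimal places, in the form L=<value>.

crossed belt: β = asin((r1+r2)/C) = asin(21/38) = 33.5477°
wrap1 = wrap2 = π + 2β = 247.0955°
tangent length = C·cosβ = 31.6702
L = (r1+r2)·wrap + 2·C·cosβ = 21·4.3126 + 2·31.6702 = 153.9056

L=153.906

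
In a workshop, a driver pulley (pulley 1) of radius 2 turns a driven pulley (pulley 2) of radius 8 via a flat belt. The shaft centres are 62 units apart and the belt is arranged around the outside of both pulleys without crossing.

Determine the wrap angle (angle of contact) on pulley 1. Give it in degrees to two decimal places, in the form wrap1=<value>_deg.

wrap1=168.89_deg

open belt: β = asin((r2−r1)/C) = asin(6/62) = 5.5534°
wrap1 = π − 2β = 168.8931°
wrap2 = π + 2β = 191.1069°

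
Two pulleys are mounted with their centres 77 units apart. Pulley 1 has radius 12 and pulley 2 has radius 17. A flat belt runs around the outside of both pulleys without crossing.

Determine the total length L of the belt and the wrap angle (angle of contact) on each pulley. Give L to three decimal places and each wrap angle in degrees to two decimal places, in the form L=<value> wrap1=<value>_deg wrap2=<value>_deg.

open belt: β = asin((r2−r1)/C) = asin(5/77) = 3.7231°
wrap1 = π − 2β = 172.5538°
wrap2 = π + 2β = 187.4462°
tangent length = C·cosβ = 76.8375
L = r1·wrap1 + r2·wrap2 + 2·C·cosβ = 12·3.0116 + 17·3.2716 + 2·76.8375 = 245.4310

L=245.431 wrap1=172.55_deg wrap2=187.45_deg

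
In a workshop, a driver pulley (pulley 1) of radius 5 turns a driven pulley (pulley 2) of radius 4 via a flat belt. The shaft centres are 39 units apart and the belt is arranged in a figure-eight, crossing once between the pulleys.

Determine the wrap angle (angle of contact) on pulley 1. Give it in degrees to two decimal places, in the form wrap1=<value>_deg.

crossed belt: β = asin((r1+r2)/C) = asin(9/39) = 13.3424°
wrap1 = wrap2 = π + 2β = 206.6847°

wrap1=206.68_deg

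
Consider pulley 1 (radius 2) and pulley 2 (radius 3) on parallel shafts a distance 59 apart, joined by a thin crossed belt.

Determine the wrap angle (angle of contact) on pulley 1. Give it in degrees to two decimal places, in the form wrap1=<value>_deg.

crossed belt: β = asin((r1+r2)/C) = asin(5/59) = 4.8614°
wrap1 = wrap2 = π + 2β = 189.7228°

wrap1=189.72_deg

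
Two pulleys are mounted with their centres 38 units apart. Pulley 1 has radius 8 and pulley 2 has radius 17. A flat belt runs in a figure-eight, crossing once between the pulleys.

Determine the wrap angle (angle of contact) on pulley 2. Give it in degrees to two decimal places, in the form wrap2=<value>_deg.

wrap2=262.28_deg

crossed belt: β = asin((r1+r2)/C) = asin(25/38) = 41.1395°
wrap1 = wrap2 = π + 2β = 262.2790°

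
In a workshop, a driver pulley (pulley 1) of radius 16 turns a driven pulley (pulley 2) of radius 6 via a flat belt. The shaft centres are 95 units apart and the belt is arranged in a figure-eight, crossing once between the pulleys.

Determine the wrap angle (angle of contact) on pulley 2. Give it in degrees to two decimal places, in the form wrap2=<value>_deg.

wrap2=206.78_deg

crossed belt: β = asin((r1+r2)/C) = asin(22/95) = 13.3900°
wrap1 = wrap2 = π + 2β = 206.7801°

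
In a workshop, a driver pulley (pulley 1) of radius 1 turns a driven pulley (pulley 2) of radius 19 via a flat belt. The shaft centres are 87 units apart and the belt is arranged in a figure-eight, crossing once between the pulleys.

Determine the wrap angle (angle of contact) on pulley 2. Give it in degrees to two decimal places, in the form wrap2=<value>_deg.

crossed belt: β = asin((r1+r2)/C) = asin(20/87) = 13.2903°
wrap1 = wrap2 = π + 2β = 206.5806°

wrap2=206.58_deg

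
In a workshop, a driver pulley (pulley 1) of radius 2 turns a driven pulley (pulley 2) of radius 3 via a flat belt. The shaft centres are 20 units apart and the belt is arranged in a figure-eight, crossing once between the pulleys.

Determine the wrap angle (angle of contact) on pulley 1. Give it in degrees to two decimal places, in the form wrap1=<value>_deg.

wrap1=208.96_deg

crossed belt: β = asin((r1+r2)/C) = asin(5/20) = 14.4775°
wrap1 = wrap2 = π + 2β = 208.9550°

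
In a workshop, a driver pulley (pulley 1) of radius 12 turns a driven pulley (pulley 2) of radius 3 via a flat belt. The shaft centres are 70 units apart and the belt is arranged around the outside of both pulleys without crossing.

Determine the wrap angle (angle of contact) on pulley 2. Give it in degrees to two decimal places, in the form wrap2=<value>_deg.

open belt: β = asin((r2−r1)/C) = asin(-9/70) = -7.3870°
wrap1 = π − 2β = 194.7741°
wrap2 = π + 2β = 165.2259°

wrap2=165.23_deg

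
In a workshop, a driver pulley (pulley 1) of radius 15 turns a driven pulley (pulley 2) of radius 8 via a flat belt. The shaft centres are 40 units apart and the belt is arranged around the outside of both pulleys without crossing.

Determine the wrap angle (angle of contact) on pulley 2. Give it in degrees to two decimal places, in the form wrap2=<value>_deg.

open belt: β = asin((r2−r1)/C) = asin(-7/40) = -10.0787°
wrap1 = π − 2β = 200.1573°
wrap2 = π + 2β = 159.8427°

wrap2=159.84_deg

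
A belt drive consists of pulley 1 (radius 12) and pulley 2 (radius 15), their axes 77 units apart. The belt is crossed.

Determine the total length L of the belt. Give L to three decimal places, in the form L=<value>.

L=248.391

crossed belt: β = asin((r1+r2)/C) = asin(27/77) = 20.5270°
wrap1 = wrap2 = π + 2β = 221.0541°
tangent length = C·cosβ = 72.1110
L = (r1+r2)·wrap + 2·C·cosβ = 27·3.8581 + 2·72.1110 = 248.3913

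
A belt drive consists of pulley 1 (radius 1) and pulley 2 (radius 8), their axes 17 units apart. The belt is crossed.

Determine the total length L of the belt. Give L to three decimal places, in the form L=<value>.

crossed belt: β = asin((r1+r2)/C) = asin(9/17) = 31.9657°
wrap1 = wrap2 = π + 2β = 243.9314°
tangent length = C·cosβ = 14.4222
L = (r1+r2)·wrap + 2·C·cosβ = 9·4.2574 + 2·14.4222 = 67.1611

L=67.161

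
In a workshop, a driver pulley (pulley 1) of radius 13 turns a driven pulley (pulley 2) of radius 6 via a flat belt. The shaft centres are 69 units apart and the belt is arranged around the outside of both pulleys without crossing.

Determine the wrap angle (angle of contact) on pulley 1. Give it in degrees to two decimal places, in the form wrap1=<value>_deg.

wrap1=191.65_deg

open belt: β = asin((r2−r1)/C) = asin(-7/69) = -5.8226°
wrap1 = π − 2β = 191.6453°
wrap2 = π + 2β = 168.3547°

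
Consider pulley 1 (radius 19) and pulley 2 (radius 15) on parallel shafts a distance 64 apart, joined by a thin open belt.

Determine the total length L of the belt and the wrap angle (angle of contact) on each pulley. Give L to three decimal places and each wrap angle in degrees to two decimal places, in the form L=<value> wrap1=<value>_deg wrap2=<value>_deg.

open belt: β = asin((r2−r1)/C) = asin(-4/64) = -3.5833°
wrap1 = π − 2β = 187.1666°
wrap2 = π + 2β = 172.8334°
tangent length = C·cosβ = 63.8749
L = r1·wrap1 + r2·wrap2 + 2·C·cosβ = 19·3.2667 + 15·3.0165 + 2·63.8749 = 235.0642

L=235.064 wrap1=187.17_deg wrap2=172.83_deg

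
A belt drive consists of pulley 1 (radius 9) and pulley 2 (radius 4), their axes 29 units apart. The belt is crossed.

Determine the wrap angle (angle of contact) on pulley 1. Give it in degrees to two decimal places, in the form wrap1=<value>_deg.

wrap1=233.27_deg

crossed belt: β = asin((r1+r2)/C) = asin(13/29) = 26.6331°
wrap1 = wrap2 = π + 2β = 233.2662°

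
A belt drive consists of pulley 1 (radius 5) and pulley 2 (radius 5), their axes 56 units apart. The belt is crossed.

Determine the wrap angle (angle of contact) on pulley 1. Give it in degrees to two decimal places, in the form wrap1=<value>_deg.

crossed belt: β = asin((r1+r2)/C) = asin(10/56) = 10.2866°
wrap1 = wrap2 = π + 2β = 200.5731°

wrap1=200.57_deg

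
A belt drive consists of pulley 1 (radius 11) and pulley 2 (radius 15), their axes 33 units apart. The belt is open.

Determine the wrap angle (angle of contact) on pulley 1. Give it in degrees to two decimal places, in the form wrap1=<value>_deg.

open belt: β = asin((r2−r1)/C) = asin(4/33) = 6.9621°
wrap1 = π − 2β = 166.0759°
wrap2 = π + 2β = 193.9241°

wrap1=166.08_deg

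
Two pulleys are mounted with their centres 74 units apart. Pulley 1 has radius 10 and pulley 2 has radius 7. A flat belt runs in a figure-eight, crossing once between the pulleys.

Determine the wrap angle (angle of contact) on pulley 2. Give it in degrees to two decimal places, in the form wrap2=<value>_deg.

crossed belt: β = asin((r1+r2)/C) = asin(17/74) = 13.2812°
wrap1 = wrap2 = π + 2β = 206.5623°

wrap2=206.56_deg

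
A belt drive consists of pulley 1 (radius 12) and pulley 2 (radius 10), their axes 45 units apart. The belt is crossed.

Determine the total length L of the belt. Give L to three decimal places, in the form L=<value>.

L=170.102

crossed belt: β = asin((r1+r2)/C) = asin(22/45) = 29.2676°
wrap1 = wrap2 = π + 2β = 238.5352°
tangent length = C·cosβ = 39.2556
L = (r1+r2)·wrap + 2·C·cosβ = 22·4.1632 + 2·39.2556 = 170.1021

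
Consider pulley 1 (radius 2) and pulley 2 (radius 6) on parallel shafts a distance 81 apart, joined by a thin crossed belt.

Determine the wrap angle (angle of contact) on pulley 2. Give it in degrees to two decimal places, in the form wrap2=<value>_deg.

wrap2=191.34_deg

crossed belt: β = asin((r1+r2)/C) = asin(8/81) = 5.6681°
wrap1 = wrap2 = π + 2β = 191.3362°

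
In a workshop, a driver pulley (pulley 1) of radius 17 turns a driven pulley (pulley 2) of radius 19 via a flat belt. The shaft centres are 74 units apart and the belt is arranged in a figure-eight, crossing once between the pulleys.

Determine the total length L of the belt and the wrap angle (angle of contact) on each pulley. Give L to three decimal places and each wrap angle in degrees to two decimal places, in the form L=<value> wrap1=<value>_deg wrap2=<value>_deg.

L=278.984 wrap1=238.22_deg wrap2=238.22_deg

crossed belt: β = asin((r1+r2)/C) = asin(36/74) = 29.1099°
wrap1 = wrap2 = π + 2β = 238.2198°
tangent length = C·cosβ = 64.6529
L = (r1+r2)·wrap + 2·C·cosβ = 36·4.1577 + 2·64.6529 = 278.9838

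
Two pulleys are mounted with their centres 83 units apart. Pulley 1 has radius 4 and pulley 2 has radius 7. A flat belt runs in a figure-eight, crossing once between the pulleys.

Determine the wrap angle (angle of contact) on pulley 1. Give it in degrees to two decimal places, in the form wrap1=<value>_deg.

wrap1=195.23_deg

crossed belt: β = asin((r1+r2)/C) = asin(11/83) = 7.6158°
wrap1 = wrap2 = π + 2β = 195.2316°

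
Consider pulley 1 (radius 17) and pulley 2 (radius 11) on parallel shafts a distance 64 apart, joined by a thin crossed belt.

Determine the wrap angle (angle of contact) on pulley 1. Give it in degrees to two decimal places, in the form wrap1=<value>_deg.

wrap1=231.89_deg

crossed belt: β = asin((r1+r2)/C) = asin(28/64) = 25.9445°
wrap1 = wrap2 = π + 2β = 231.8890°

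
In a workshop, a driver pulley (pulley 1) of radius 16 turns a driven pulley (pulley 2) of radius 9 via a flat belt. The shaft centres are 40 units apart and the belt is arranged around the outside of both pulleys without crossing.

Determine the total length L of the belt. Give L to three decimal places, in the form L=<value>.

open belt: β = asin((r2−r1)/C) = asin(-7/40) = -10.0787°
wrap1 = π − 2β = 200.1573°
wrap2 = π + 2β = 159.8427°
tangent length = C·cosβ = 39.3827
L = r1·wrap1 + r2·wrap2 + 2·C·cosβ = 16·3.4934 + 9·2.7898 + 2·39.3827 = 159.7680

L=159.768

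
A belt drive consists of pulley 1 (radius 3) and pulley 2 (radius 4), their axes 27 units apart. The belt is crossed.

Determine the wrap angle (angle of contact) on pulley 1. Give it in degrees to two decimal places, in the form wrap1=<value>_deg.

crossed belt: β = asin((r1+r2)/C) = asin(7/27) = 15.0261°
wrap1 = wrap2 = π + 2β = 210.0522°

wrap1=210.05_deg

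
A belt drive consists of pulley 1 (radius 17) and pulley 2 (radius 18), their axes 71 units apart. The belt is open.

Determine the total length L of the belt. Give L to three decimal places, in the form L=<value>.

L=251.970

open belt: β = asin((r2−r1)/C) = asin(1/71) = 0.8070°
wrap1 = π − 2β = 178.3860°
wrap2 = π + 2β = 181.6140°
tangent length = C·cosβ = 70.9930
L = r1·wrap1 + r2·wrap2 + 2·C·cosβ = 17·3.1134 + 18·3.1698 + 2·70.9930 = 251.9698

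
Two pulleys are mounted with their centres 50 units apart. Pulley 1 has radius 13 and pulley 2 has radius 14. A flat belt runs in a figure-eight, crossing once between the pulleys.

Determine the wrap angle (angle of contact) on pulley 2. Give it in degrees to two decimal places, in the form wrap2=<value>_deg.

crossed belt: β = asin((r1+r2)/C) = asin(27/50) = 32.6836°
wrap1 = wrap2 = π + 2β = 245.3673°

wrap2=245.37_deg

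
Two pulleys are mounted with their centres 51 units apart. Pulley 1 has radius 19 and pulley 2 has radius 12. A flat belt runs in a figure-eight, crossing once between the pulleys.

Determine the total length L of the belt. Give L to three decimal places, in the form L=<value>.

L=218.890

crossed belt: β = asin((r1+r2)/C) = asin(31/51) = 37.4337°
wrap1 = wrap2 = π + 2β = 254.8674°
tangent length = C·cosβ = 40.4969
L = (r1+r2)·wrap + 2·C·cosβ = 31·4.4483 + 2·40.4969 = 218.8904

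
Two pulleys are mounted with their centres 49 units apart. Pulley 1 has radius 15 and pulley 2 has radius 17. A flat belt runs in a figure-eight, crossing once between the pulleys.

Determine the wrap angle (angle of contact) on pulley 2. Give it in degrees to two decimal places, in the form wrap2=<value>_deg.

wrap2=261.55_deg

crossed belt: β = asin((r1+r2)/C) = asin(32/49) = 40.7728°
wrap1 = wrap2 = π + 2β = 261.5456°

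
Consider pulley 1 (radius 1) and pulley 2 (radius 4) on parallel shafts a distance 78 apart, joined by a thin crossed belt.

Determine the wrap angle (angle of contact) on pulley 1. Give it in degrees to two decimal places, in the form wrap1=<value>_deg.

crossed belt: β = asin((r1+r2)/C) = asin(5/78) = 3.6753°
wrap1 = wrap2 = π + 2β = 187.3507°

wrap1=187.35_deg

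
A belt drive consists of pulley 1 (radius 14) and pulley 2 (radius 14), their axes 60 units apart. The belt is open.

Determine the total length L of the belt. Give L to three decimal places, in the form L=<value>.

L=207.965

open belt: β = asin((r2−r1)/C) = asin(0/60) = 0.0000°
wrap1 = π − 2β = 180.0000°
wrap2 = π + 2β = 180.0000°
tangent length = C·cosβ = 60.0000
L = r1·wrap1 + r2·wrap2 + 2·C·cosβ = 14·3.1416 + 14·3.1416 + 2·60.0000 = 207.9646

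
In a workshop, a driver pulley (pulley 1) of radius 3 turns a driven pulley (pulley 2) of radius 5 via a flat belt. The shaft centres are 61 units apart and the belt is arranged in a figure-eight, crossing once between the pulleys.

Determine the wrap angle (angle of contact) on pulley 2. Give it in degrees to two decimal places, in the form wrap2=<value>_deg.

crossed belt: β = asin((r1+r2)/C) = asin(8/61) = 7.5359°
wrap1 = wrap2 = π + 2β = 195.0718°

wrap2=195.07_deg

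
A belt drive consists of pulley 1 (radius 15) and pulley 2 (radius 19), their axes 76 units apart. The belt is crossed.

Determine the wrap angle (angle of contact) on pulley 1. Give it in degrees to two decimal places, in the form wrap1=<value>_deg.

crossed belt: β = asin((r1+r2)/C) = asin(34/76) = 26.5750°
wrap1 = wrap2 = π + 2β = 233.1499°

wrap1=233.15_deg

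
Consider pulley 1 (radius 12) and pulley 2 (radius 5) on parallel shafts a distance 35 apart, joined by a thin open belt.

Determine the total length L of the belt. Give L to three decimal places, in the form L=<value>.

open belt: β = asin((r2−r1)/C) = asin(-7/35) = -11.5370°
wrap1 = π − 2β = 203.0739°
wrap2 = π + 2β = 156.9261°
tangent length = C·cosβ = 34.2929
L = r1·wrap1 + r2·wrap2 + 2·C·cosβ = 12·3.5443 + 5·2.7389 + 2·34.2929 = 124.8118

L=124.812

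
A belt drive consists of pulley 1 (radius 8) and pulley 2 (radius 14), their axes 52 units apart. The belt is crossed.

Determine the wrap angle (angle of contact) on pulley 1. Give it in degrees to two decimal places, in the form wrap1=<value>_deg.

wrap1=230.06_deg

crossed belt: β = asin((r1+r2)/C) = asin(22/52) = 25.0290°
wrap1 = wrap2 = π + 2β = 230.0580°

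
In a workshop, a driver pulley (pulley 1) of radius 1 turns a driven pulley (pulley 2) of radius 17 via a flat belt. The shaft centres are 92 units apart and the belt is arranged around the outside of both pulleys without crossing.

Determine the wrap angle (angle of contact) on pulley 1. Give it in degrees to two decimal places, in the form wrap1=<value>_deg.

open belt: β = asin((r2−r1)/C) = asin(16/92) = 10.0154°
wrap1 = π − 2β = 159.9692°
wrap2 = π + 2β = 200.0308°

wrap1=159.97_deg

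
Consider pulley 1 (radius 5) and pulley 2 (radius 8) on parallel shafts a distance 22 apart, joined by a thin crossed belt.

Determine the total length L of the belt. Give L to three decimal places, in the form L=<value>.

L=92.774

crossed belt: β = asin((r1+r2)/C) = asin(13/22) = 36.2215°
wrap1 = wrap2 = π + 2β = 252.4431°
tangent length = C·cosβ = 17.7482
L = (r1+r2)·wrap + 2·C·cosβ = 13·4.4060 + 2·17.7482 = 92.7740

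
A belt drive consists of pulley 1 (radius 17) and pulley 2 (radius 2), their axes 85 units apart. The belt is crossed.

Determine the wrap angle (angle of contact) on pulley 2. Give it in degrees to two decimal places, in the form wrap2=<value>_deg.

crossed belt: β = asin((r1+r2)/C) = asin(19/85) = 12.9164°
wrap1 = wrap2 = π + 2β = 205.8328°

wrap2=205.83_deg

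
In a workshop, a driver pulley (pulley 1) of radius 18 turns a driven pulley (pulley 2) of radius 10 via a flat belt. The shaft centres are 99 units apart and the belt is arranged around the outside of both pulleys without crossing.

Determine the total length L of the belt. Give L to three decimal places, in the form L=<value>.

L=286.611

open belt: β = asin((r2−r1)/C) = asin(-8/99) = -4.6350°
wrap1 = π − 2β = 189.2700°
wrap2 = π + 2β = 170.7300°
tangent length = C·cosβ = 98.6762
L = r1·wrap1 + r2·wrap2 + 2·C·cosβ = 18·3.3034 + 10·2.9798 + 2·98.6762 = 286.6114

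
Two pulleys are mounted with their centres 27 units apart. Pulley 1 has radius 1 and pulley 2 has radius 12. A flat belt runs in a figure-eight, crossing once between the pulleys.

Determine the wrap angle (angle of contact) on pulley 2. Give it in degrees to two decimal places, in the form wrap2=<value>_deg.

wrap2=237.56_deg

crossed belt: β = asin((r1+r2)/C) = asin(13/27) = 28.7822°
wrap1 = wrap2 = π + 2β = 237.5644°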